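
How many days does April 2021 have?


April 2021

30 days


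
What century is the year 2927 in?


Century = (year - 1) // 100 + 1
= (2927 - 1) // 100 + 1
= 2926 // 100 + 1
= 29 + 1

30th century


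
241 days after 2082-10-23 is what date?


Start: 2082-10-23, add 241 days
October 2082 has 31 days: 31 - 23 = 8 days to October 31 -> 233 left
November 2082 has 30 days -> 203 left
December 2082 has 31 days -> 172 left
January 2083 has 31 days -> 141 left
February 2083 has 28 days -> 113 left
March 2083 has 31 days -> 82 left
April 2083 has 30 days -> 52 left
May 2083 has 31 days -> 21 left
June 2083: 21 <= 30 -> lands on June 21

Result: 2083-06-21


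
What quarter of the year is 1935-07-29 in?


Month: July (month 7)
Q1: Jan-Mar, Q2: Apr-Jun, Q3: Jul-Sep, Q4: Oct-Dec

Q3


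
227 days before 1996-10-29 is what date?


Start: 1996-10-29, subtract 227 days
Back 29 days from October 29 reaches September 30, 1996 -> 198 left
September 1996 has 30 days -> back to August 31, 1996 -> 168 left
August 1996 has 31 days -> back to July 31, 1996 -> 137 left
July 1996 has 31 days -> back to June 30, 1996 -> 106 left
June 1996 has 30 days -> back to May 31, 1996 -> 76 left
May 1996 has 31 days -> back to April 30, 1996 -> 45 left
April 1996 has 30 days -> back to March 31, 1996 -> 15 left
March 1996: 31 - 15 = 16 -> lands on March 16

Result: 1996-03-16


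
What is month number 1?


Month 1 of 12

January


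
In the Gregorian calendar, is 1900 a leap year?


Gregorian leap year rule: divisible by 4, but not by 100, unless also by 400.
1900 is divisible by 100 but not 400 -> not a leap year

No


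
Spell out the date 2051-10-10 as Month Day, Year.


ISO 2051-10-10 parses as year=2051, month=10, day=10
Month 10 -> October

October 10, 2051


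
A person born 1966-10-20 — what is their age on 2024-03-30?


Birth: 1966-10-20
Reference: 2024-03-30
Year difference: 2024 - 1966 = 58
Birthday not yet reached in 2024, subtract 1

57 years old


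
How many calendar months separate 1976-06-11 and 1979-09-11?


From June 1976 to September 1979
3 years * 12 = 36 months, plus 3 months = 39

39 months


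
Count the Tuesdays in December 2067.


December 2067 has 31 days
Anchor: Jan 1, 2067. With p = 2067 - 1 = 2066: (p + p//4 - p//100 + p//400) mod 7 = (2066 + 516 - 20 + 5) mod 7 = 2567 mod 7 = 5 -> Saturday (Mon=0 ... Sun=6)
Days before December (Jan-Nov): 334; December 1 index = (5 + 334) mod 7 = 3 -> Thursday
First Tuesday is December 6
Tuesdays: 6, 13, 20, 27

4 Tuesdays


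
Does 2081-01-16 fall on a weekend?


Anchor: Jan 1, 2081. With p = 2081 - 1 = 2080: (p + p//4 - p//100 + p//400) mod 7 = (2080 + 520 - 20 + 5) mod 7 = 2585 mod 7 = 2 -> Wednesday (Mon=0 ... Sun=6)
Day of year: 16; offset = 15
Weekday index = (2 + 15) mod 7 = 3 -> Thursday
Weekend days: Saturday, Sunday

No


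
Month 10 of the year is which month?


Month 10 of 12

October


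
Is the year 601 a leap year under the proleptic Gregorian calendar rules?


Gregorian leap year rule: divisible by 4, but not by 100, unless also by 400.
601 is not divisible by 4 -> not a leap year

No


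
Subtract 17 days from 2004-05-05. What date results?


Start: 2004-05-05, subtract 17 days
Back 5 days from May 5 reaches April 30, 2004 -> 12 left
April 2004: 30 - 12 = 18 -> lands on April 18

Result: 2004-04-18


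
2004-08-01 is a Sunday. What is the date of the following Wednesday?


Current: Sunday
Target: Wednesday
Days ahead: 3

Next Wednesday: 2004-08-04


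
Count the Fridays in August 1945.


August 1945 has 31 days
Anchor: Jan 1, 1945. With p = 1945 - 1 = 1944: (p + p//4 - p//100 + p//400) mod 7 = (1944 + 486 - 19 + 4) mod 7 = 2415 mod 7 = 0 -> Monday (Mon=0 ... Sun=6)
Days before August (Jan-Jul): 212; August 1 index = (0 + 212) mod 7 = 2 -> Wednesday
First Friday is August 3
Fridays: 3, 10, 17, 24, 31

5 Fridays


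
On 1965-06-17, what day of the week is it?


Date: June 17, 1965
Anchor: Jan 1, 1965. With p = 1965 - 1 = 1964: (p + p//4 - p//100 + p//400) mod 7 = (1964 + 491 - 19 + 4) mod 7 = 2440 mod 7 = 4 -> Friday (Mon=0 ... Sun=6)
Days before June (Jan-May): 151; offset = 151 + 17 - 1 = 167
Weekday index = (4 + 167) mod 7 = 3

Day of the week: Thursday


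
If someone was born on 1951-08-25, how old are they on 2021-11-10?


Birth: 1951-08-25
Reference: 2021-11-10
Year difference: 2021 - 1951 = 70

70 years old


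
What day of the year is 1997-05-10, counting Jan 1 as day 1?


Date: May 10, 1997
Days in months 1 through 4: 120
Plus 10 days in May

Day of year: 130


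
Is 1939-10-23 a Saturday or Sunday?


Anchor: Jan 1, 1939. With p = 1939 - 1 = 1938: (p + p//4 - p//100 + p//400) mod 7 = (1938 + 484 - 19 + 4) mod 7 = 2407 mod 7 = 6 -> Sunday (Mon=0 ... Sun=6)
Day of year: 296; offset = 295
Weekday index = (6 + 295) mod 7 = 0 -> Monday
Weekend days: Saturday, Sunday

No


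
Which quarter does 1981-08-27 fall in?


Month: August (month 8)
Q1: Jan-Mar, Q2: Apr-Jun, Q3: Jul-Sep, Q4: Oct-Dec

Q3


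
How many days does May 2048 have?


May 2048

31 days


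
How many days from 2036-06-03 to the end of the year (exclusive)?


Day of year: 155 of 366
Remaining = 366 - 155

211 days


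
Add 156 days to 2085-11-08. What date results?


Start: 2085-11-08, add 156 days
November 2085 has 30 days: 30 - 8 = 22 days to November 30 -> 134 left
December 2085 has 31 days -> 103 left
January 2086 has 31 days -> 72 left
February 2086 has 28 days -> 44 left
March 2086 has 31 days -> 13 left
April 2086: 13 <= 30 -> lands on April 13

Result: 2086-04-13


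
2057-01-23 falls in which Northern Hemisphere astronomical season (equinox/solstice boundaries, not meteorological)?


Date: January 23
Astronomical Winter (approx.; exact equinox/solstice day varies by year): December 21 to March 19
January 23 falls within the Winter window

Winter


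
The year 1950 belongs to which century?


Century = (year - 1) // 100 + 1
= (1950 - 1) // 100 + 1
= 1949 // 100 + 1
= 19 + 1

20th century


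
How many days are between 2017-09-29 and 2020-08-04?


From 2017-09-29 to 2020-08-04
2017-09-29: days before September = 31 + 28 + 31 + 30 + 31 + 30 + 31 + 31 = 243 (2017 is not a leap year); day of year = 243 + 29 = 272
2020-08-04: days before August = 31 + 29 + 31 + 30 + 31 + 30 + 31 = 213 (2020 is a leap year); day of year = 213 + 4 = 217
Rest of 2017: 365 - 272 = 93
Full years 2018 (365), 2019 (365): 730
Total = 93 + 730 + 217 = 1040

1040 days


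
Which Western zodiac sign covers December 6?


Date: December 6
Conventional tropical zodiac dates: Sagittarius from November 22 onward; Capricorn starts December 22
December 6 falls within the Sagittarius range

Sagittarius


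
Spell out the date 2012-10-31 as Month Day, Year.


ISO 2012-10-31 parses as year=2012, month=10, day=31
Month 10 -> October

October 31, 2012


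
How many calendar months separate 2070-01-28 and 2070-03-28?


From January 2070 to March 2070
0 years * 12 = 0 months, plus 2 months = 2

2 months


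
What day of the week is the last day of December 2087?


December 2087 has 31 days
Anchor: Jan 1, 2087. With p = 2087 - 1 = 2086: (p + p//4 - p//100 + p//400) mod 7 = (2086 + 521 - 20 + 5) mod 7 = 2592 mod 7 = 2 -> Wednesday (Mon=0 ... Sun=6)
Days before December (Jan-Nov): 334; December 1 index = (2 + 334) mod 7 = 0 -> Monday
Last day offset: 31 - 1 = 30 days
Weekday index = (0 + 30) mod 7 = 2

Wednesday, December 31


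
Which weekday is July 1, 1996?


Target: July 1, 1996
Anchor: Jan 1, 1996. With p = 1996 - 1 = 1995: (p + p//4 - p//100 + p//400) mod 7 = (1995 + 498 - 19 + 4) mod 7 = 2478 mod 7 = 0 -> Monday (Mon=0 ... Sun=6)
Days before July (Jan-Jun): 182 days
Weekday index = (0 + 182) mod 7 = 0

Monday


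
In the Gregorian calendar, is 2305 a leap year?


Gregorian leap year rule: divisible by 4, but not by 100, unless also by 400.
2305 is not divisible by 4 -> not a leap year

No


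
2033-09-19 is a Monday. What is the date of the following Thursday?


Current: Monday
Target: Thursday
Days ahead: 3

Next Thursday: 2033-09-22


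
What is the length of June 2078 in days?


June 2078

30 days


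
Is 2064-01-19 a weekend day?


Anchor: Jan 1, 2064. With p = 2064 - 1 = 2063: (p + p//4 - p//100 + p//400) mod 7 = (2063 + 515 - 20 + 5) mod 7 = 2563 mod 7 = 1 -> Tuesday (Mon=0 ... Sun=6)
Day of year: 19; offset = 18
Weekday index = (1 + 18) mod 7 = 5 -> Saturday
Weekend days: Saturday, Sunday

Yes


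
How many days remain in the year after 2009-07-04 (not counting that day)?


Day of year: 185 of 365
Remaining = 365 - 185

180 days


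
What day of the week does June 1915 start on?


Target: June 1, 1915
Anchor: Jan 1, 1915. With p = 1915 - 1 = 1914: (p + p//4 - p//100 + p//400) mod 7 = (1914 + 478 - 19 + 4) mod 7 = 2377 mod 7 = 4 -> Friday (Mon=0 ... Sun=6)
Days before June (Jan-May): 151 days
Weekday index = (4 + 151) mod 7 = 1

Tuesday


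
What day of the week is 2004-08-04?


Date: August 4, 2004
Anchor: Jan 1, 2004. With p = 2004 - 1 = 2003: (p + p//4 - p//100 + p//400) mod 7 = (2003 + 500 - 20 + 5) mod 7 = 2488 mod 7 = 3 -> Thursday (Mon=0 ... Sun=6)
Days before August (Jan-Jul): 213; offset = 213 + 4 - 1 = 216
Weekday index = (3 + 216) mod 7 = 2

Day of the week: Wednesday


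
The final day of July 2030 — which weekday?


July 2030 has 31 days
Anchor: Jan 1, 2030. With p = 2030 - 1 = 2029: (p + p//4 - p//100 + p//400) mod 7 = (2029 + 507 - 20 + 5) mod 7 = 2521 mod 7 = 1 -> Tuesday (Mon=0 ... Sun=6)
Days before July (Jan-Jun): 181; July 1 index = (1 + 181) mod 7 = 0 -> Monday
Last day offset: 31 - 1 = 30 days
Weekday index = (0 + 30) mod 7 = 2

Wednesday, July 31


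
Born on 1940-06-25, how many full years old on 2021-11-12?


Birth: 1940-06-25
Reference: 2021-11-12
Year difference: 2021 - 1940 = 81

81 years old


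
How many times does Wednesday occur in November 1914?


November 1914 has 30 days
Anchor: Jan 1, 1914. With p = 1914 - 1 = 1913: (p + p//4 - p//100 + p//400) mod 7 = (1913 + 478 - 19 + 4) mod 7 = 2376 mod 7 = 3 -> Thursday (Mon=0 ... Sun=6)
Days before November (Jan-Oct): 304; November 1 index = (3 + 304) mod 7 = 6 -> Sunday
First Wednesday is November 4
Wednesdays: 4, 11, 18, 25

4 Wednesdays


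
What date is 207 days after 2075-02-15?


Start: 2075-02-15, add 207 days
February 2075 has 28 days: 28 - 15 = 13 days to February 28 -> 194 left
March 2075 has 31 days -> 163 left
April 2075 has 30 days -> 133 left
May 2075 has 31 days -> 102 left
June 2075 has 30 days -> 72 left
July 2075 has 31 days -> 41 left
August 2075 has 31 days -> 10 left
September 2075: 10 <= 30 -> lands on September 10

Result: 2075-09-10


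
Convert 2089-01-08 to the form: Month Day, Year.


ISO 2089-01-08 parses as year=2089, month=01, day=08
Month 1 -> January

January 8, 2089


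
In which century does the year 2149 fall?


Century = (year - 1) // 100 + 1
= (2149 - 1) // 100 + 1
= 2148 // 100 + 1
= 21 + 1

22nd century


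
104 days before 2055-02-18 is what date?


Start: 2055-02-18, subtract 104 days
Back 18 days from February 18 reaches January 31, 2055 -> 86 left
January 2055 has 31 days -> back to December 31, 2054 -> 55 left
December 2054 has 31 days -> back to November 30, 2054 -> 24 left
November 2054: 30 - 24 = 6 -> lands on November 6

Result: 2054-11-06


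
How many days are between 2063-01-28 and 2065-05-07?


From 2063-01-28 to 2065-05-07
2063-01-28: day of year = 28
2065-05-07: days before May = 31 + 28 + 31 + 30 = 120 (2065 is not a leap year); day of year = 120 + 7 = 127
Rest of 2063: 365 - 28 = 337
Full years 2064 (366): 366
Total = 337 + 366 + 127 = 830

830 days


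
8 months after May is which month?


May is month 5
5 + 8 = 13; wrap: 13 - 12 = 1

January


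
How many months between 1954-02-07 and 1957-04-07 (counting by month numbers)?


From February 1954 to April 1957
3 years * 12 = 36 months, plus 2 months = 38

38 months


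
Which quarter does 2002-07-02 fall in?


Month: July (month 7)
Q1: Jan-Mar, Q2: Apr-Jun, Q3: Jul-Sep, Q4: Oct-Dec

Q3


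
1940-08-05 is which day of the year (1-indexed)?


Date: August 5, 1940
Days in months 1 through 7: 213
Plus 5 days in August

Day of year: 218


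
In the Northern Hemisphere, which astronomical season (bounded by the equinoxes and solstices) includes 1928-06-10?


Date: June 10
Astronomical Spring (approx.; exact equinox/solstice day varies by year): March 20 to June 20
June 10 falls within the Spring window

Spring


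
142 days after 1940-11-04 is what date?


Start: 1940-11-04, add 142 days
November 1940 has 30 days: 30 - 4 = 26 days to November 30 -> 116 left
December 1940 has 31 days -> 85 left
January 1941 has 31 days -> 54 left
February 1941 has 28 days -> 26 left
March 1941: 26 <= 31 -> lands on March 26

Result: 1941-03-26


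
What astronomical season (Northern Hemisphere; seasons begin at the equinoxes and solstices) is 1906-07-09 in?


Date: July 9
Astronomical Summer (approx.; exact equinox/solstice day varies by year): June 21 to September 21
July 9 falls within the Summer window

Summer


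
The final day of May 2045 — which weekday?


May 2045 has 31 days
Anchor: Jan 1, 2045. With p = 2045 - 1 = 2044: (p + p//4 - p//100 + p//400) mod 7 = (2044 + 511 - 20 + 5) mod 7 = 2540 mod 7 = 6 -> Sunday (Mon=0 ... Sun=6)
Days before May (Jan-Apr): 120; May 1 index = (6 + 120) mod 7 = 0 -> Monday
Last day offset: 31 - 1 = 30 days
Weekday index = (0 + 30) mod 7 = 2

Wednesday, May 31


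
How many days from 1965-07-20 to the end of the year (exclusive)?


Day of year: 201 of 365
Remaining = 365 - 201

164 days


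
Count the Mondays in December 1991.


December 1991 has 31 days
Anchor: Jan 1, 1991. With p = 1991 - 1 = 1990: (p + p//4 - p//100 + p//400) mod 7 = (1990 + 497 - 19 + 4) mod 7 = 2472 mod 7 = 1 -> Tuesday (Mon=0 ... Sun=6)
Days before December (Jan-Nov): 334; December 1 index = (1 + 334) mod 7 = 6 -> Sunday
First Monday is December 2
Mondays: 2, 9, 16, 23, 30

5 Mondays


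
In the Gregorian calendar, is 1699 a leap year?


Gregorian leap year rule: divisible by 4, but not by 100, unless also by 400.
1699 is not divisible by 4 -> not a leap year

No


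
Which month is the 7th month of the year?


Month 7 of 12

July


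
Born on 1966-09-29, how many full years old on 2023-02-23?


Birth: 1966-09-29
Reference: 2023-02-23
Year difference: 2023 - 1966 = 57
Birthday not yet reached in 2023, subtract 1

56 years old


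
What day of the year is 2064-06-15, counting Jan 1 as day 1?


Date: June 15, 2064
Days in months 1 through 5: 152
Plus 15 days in June

Day of year: 167


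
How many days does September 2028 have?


September 2028

30 days


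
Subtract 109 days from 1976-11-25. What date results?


Start: 1976-11-25, subtract 109 days
Back 25 days from November 25 reaches October 31, 1976 -> 84 left
October 1976 has 31 days -> back to September 30, 1976 -> 53 left
September 1976 has 30 days -> back to August 31, 1976 -> 23 left
August 1976: 31 - 23 = 8 -> lands on August 8

Result: 1976-08-08


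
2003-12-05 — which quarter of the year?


Month: December (month 12)
Q1: Jan-Mar, Q2: Apr-Jun, Q3: Jul-Sep, Q4: Oct-Dec

Q4


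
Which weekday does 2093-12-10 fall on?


Date: December 10, 2093
Anchor: Jan 1, 2093. With p = 2093 - 1 = 2092: (p + p//4 - p//100 + p//400) mod 7 = (2092 + 523 - 20 + 5) mod 7 = 2600 mod 7 = 3 -> Thursday (Mon=0 ... Sun=6)
Days before December (Jan-Nov): 334; offset = 334 + 10 - 1 = 343
Weekday index = (3 + 343) mod 7 = 3

Day of the week: Thursday


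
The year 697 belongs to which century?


Century = (year - 1) // 100 + 1
= (697 - 1) // 100 + 1
= 696 // 100 + 1
= 6 + 1

7th century


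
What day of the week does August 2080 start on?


Target: August 1, 2080
Anchor: Jan 1, 2080. With p = 2080 - 1 = 2079: (p + p//4 - p//100 + p//400) mod 7 = (2079 + 519 - 20 + 5) mod 7 = 2583 mod 7 = 0 -> Monday (Mon=0 ... Sun=6)
Days before August (Jan-Jul): 213 days
Weekday index = (0 + 213) mod 7 = 3

Thursday


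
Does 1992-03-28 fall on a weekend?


Anchor: Jan 1, 1992. With p = 1992 - 1 = 1991: (p + p//4 - p//100 + p//400) mod 7 = (1991 + 497 - 19 + 4) mod 7 = 2473 mod 7 = 2 -> Wednesday (Mon=0 ... Sun=6)
Day of year: 88; offset = 87
Weekday index = (2 + 87) mod 7 = 5 -> Saturday
Weekend days: Saturday, Sunday

Yes


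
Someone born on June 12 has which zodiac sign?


Date: June 12
Conventional tropical zodiac dates: Gemini from May 21 onward; Cancer starts June 21
June 12 falls within the Gemini range

Gemini


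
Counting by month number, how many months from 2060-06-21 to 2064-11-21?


From June 2060 to November 2064
4 years * 12 = 48 months, plus 5 months = 53

53 months


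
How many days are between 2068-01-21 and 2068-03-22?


From 2068-01-21 to 2068-03-22
2068-01-21: day of year = 21
2068-03-22: days before March = 31 + 29 = 60 (2068 is a leap year); day of year = 60 + 22 = 82
Same year: 82 - 21 = 61

61 days


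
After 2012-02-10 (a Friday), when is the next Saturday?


Current: Friday
Target: Saturday
Days ahead: 1

Next Saturday: 2012-02-11


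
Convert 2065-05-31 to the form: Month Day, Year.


ISO 2065-05-31 parses as year=2065, month=05, day=31
Month 5 -> May

May 31, 2065


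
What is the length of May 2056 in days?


May 2056

31 days


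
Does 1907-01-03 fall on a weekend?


Anchor: Jan 1, 1907. With p = 1907 - 1 = 1906: (p + p//4 - p//100 + p//400) mod 7 = (1906 + 476 - 19 + 4) mod 7 = 2367 mod 7 = 1 -> Tuesday (Mon=0 ... Sun=6)
Day of year: 3; offset = 2
Weekday index = (1 + 2) mod 7 = 3 -> Thursday
Weekend days: Saturday, Sunday

No


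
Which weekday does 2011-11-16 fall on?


Date: November 16, 2011
Anchor: Jan 1, 2011. With p = 2011 - 1 = 2010: (p + p//4 - p//100 + p//400) mod 7 = (2010 + 502 - 20 + 5) mod 7 = 2497 mod 7 = 5 -> Saturday (Mon=0 ... Sun=6)
Days before November (Jan-Oct): 304; offset = 304 + 16 - 1 = 319
Weekday index = (5 + 319) mod 7 = 2

Day of the week: Wednesday


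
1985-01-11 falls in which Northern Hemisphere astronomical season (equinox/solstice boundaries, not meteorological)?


Date: January 11
Astronomical Winter (approx.; exact equinox/solstice day varies by year): December 21 to March 19
January 11 falls within the Winter window

Winter


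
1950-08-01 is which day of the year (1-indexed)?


Date: August 1, 1950
Days in months 1 through 7: 212
Plus 1 days in August

Day of year: 213


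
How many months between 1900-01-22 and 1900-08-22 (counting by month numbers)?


From January 1900 to August 1900
0 years * 12 = 0 months, plus 7 months = 7

7 months


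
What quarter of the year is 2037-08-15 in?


Month: August (month 8)
Q1: Jan-Mar, Q2: Apr-Jun, Q3: Jul-Sep, Q4: Oct-Dec

Q3


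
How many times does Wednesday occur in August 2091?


August 2091 has 31 days
Anchor: Jan 1, 2091. With p = 2091 - 1 = 2090: (p + p//4 - p//100 + p//400) mod 7 = (2090 + 522 - 20 + 5) mod 7 = 2597 mod 7 = 0 -> Monday (Mon=0 ... Sun=6)
Days before August (Jan-Jul): 212; August 1 index = (0 + 212) mod 7 = 2 -> Wednesday
First Wednesday is August 1
Wednesdays: 1, 8, 15, 22, 29

5 Wednesdays


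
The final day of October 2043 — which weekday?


October 2043 has 31 days
Anchor: Jan 1, 2043. With p = 2043 - 1 = 2042: (p + p//4 - p//100 + p//400) mod 7 = (2042 + 510 - 20 + 5) mod 7 = 2537 mod 7 = 3 -> Thursday (Mon=0 ... Sun=6)
Days before October (Jan-Sep): 273; October 1 index = (3 + 273) mod 7 = 3 -> Thursday
Last day offset: 31 - 1 = 30 days
Weekday index = (3 + 30) mod 7 = 5

Saturday, October 31


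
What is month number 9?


Month 9 of 12

September


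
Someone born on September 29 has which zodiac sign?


Date: September 29
Conventional tropical zodiac dates: Libra from September 23 onward; Scorpio starts October 23
September 29 falls within the Libra range

Libra


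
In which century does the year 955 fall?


Century = (year - 1) // 100 + 1
= (955 - 1) // 100 + 1
= 954 // 100 + 1
= 9 + 1

10th century


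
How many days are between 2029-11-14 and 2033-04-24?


From 2029-11-14 to 2033-04-24
2029-11-14: days before November = 31 + 28 + 31 + 30 + 31 + 30 + 31 + 31 + 30 + 31 = 304 (2029 is not a leap year); day of year = 304 + 14 = 318
2033-04-24: days before April = 31 + 28 + 31 = 90 (2033 is not a leap year); day of year = 90 + 24 = 114
Rest of 2029: 365 - 318 = 47
Full years 2030 (365), 2031 (365), 2032 (366): 1096
Total = 47 + 1096 + 114 = 1257

1257 days


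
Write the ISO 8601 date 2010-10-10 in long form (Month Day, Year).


ISO 2010-10-10 parses as year=2010, month=10, day=10
Month 10 -> October

October 10, 2010


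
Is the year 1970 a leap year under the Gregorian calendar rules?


Gregorian leap year rule: divisible by 4, but not by 100, unless also by 400.
1970 is not divisible by 4 -> not a leap year

No


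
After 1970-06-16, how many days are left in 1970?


Day of year: 167 of 365
Remaining = 365 - 167

198 days


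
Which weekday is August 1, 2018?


Target: August 1, 2018
Anchor: Jan 1, 2018. With p = 2018 - 1 = 2017: (p + p//4 - p//100 + p//400) mod 7 = (2017 + 504 - 20 + 5) mod 7 = 2506 mod 7 = 0 -> Monday (Mon=0 ... Sun=6)
Days before August (Jan-Jul): 212 days
Weekday index = (0 + 212) mod 7 = 2

Wednesday


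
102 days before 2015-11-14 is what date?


Start: 2015-11-14, subtract 102 days
Back 14 days from November 14 reaches October 31, 2015 -> 88 left
October 2015 has 31 days -> back to September 30, 2015 -> 57 left
September 2015 has 30 days -> back to August 31, 2015 -> 27 left
August 2015: 31 - 27 = 4 -> lands on August 4

Result: 2015-08-04


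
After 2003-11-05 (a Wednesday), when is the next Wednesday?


Current: Wednesday
Target: Wednesday
Days ahead: 7

Next Wednesday: 2003-11-12


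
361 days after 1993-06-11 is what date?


Start: 1993-06-11, add 361 days
June 1993 has 30 days: 30 - 11 = 19 days to June 30 -> 342 left
July 1993 has 31 days -> 311 left
August 1993 has 31 days -> 280 left
September 1993 has 30 days -> 250 left
October 1993 has 31 days -> 219 left
November 1993 has 30 days -> 189 left
December 1993 has 31 days -> 158 left
January 1994 has 31 days -> 127 left
February 1994 has 28 days -> 99 left
March 1994 has 31 days -> 68 left
April 1994 has 30 days -> 38 left
May 1994 has 31 days -> 7 left
June 1994: 7 <= 30 -> lands on June 7

Result: 1994-06-07


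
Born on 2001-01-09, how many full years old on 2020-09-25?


Birth: 2001-01-09
Reference: 2020-09-25
Year difference: 2020 - 2001 = 19

19 years old


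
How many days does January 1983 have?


January 1983

31 days


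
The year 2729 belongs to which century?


Century = (year - 1) // 100 + 1
= (2729 - 1) // 100 + 1
= 2728 // 100 + 1
= 27 + 1

28th century


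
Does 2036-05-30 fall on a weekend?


Anchor: Jan 1, 2036. With p = 2036 - 1 = 2035: (p + p//4 - p//100 + p//400) mod 7 = (2035 + 508 - 20 + 5) mod 7 = 2528 mod 7 = 1 -> Tuesday (Mon=0 ... Sun=6)
Day of year: 151; offset = 150
Weekday index = (1 + 150) mod 7 = 4 -> Friday
Weekend days: Saturday, Sunday

No


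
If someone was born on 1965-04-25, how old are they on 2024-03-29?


Birth: 1965-04-25
Reference: 2024-03-29
Year difference: 2024 - 1965 = 59
Birthday not yet reached in 2024, subtract 1

58 years old


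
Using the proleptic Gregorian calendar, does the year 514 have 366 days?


Gregorian leap year rule: divisible by 4, but not by 100, unless also by 400.
514 is not divisible by 4 -> not a leap year

No


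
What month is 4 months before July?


July is month 7
7 - 4 = 3

March


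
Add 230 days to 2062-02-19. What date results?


Start: 2062-02-19, add 230 days
February 2062 has 28 days: 28 - 19 = 9 days to February 28 -> 221 left
March 2062 has 31 days -> 190 left
April 2062 has 30 days -> 160 left
May 2062 has 31 days -> 129 left
June 2062 has 30 days -> 99 left
July 2062 has 31 days -> 68 left
August 2062 has 31 days -> 37 left
September 2062 has 30 days -> 7 left
October 2062: 7 <= 31 -> lands on October 7

Result: 2062-10-07


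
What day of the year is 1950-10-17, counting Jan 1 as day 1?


Date: October 17, 1950
Days in months 1 through 9: 273
Plus 17 days in October

Day of year: 290


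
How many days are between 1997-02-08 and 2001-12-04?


From 1997-02-08 to 2001-12-04
1997-02-08: days before February = 31; day of year = 31 + 8 = 39
2001-12-04: days before December = 31 + 28 + 31 + 30 + 31 + 30 + 31 + 31 + 30 + 31 + 30 = 334 (2001 is not a leap year); day of year = 334 + 4 = 338
Rest of 1997: 365 - 39 = 326
Full years 1998 (365), 1999 (365), 2000 (366): 1096
Total = 326 + 1096 + 338 = 1760

1760 days


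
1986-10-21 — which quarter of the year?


Month: October (month 10)
Q1: Jan-Mar, Q2: Apr-Jun, Q3: Jul-Sep, Q4: Oct-Dec

Q4


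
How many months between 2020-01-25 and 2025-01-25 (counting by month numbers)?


From January 2020 to January 2025
5 years * 12 = 60 months = 60

60 months


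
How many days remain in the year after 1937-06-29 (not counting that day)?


Day of year: 180 of 365
Remaining = 365 - 180

185 days


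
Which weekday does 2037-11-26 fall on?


Date: November 26, 2037
Anchor: Jan 1, 2037. With p = 2037 - 1 = 2036: (p + p//4 - p//100 + p//400) mod 7 = (2036 + 509 - 20 + 5) mod 7 = 2530 mod 7 = 3 -> Thursday (Mon=0 ... Sun=6)
Days before November (Jan-Oct): 304; offset = 304 + 26 - 1 = 329
Weekday index = (3 + 329) mod 7 = 3

Day of the week: Thursday


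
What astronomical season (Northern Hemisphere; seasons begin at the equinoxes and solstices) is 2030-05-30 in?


Date: May 30
Astronomical Spring (approx.; exact equinox/solstice day varies by year): March 20 to June 20
May 30 falls within the Spring window

Spring


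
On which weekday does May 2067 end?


May 2067 has 31 days
Anchor: Jan 1, 2067. With p = 2067 - 1 = 2066: (p + p//4 - p//100 + p//400) mod 7 = (2066 + 516 - 20 + 5) mod 7 = 2567 mod 7 = 5 -> Saturday (Mon=0 ... Sun=6)
Days before May (Jan-Apr): 120; May 1 index = (5 + 120) mod 7 = 6 -> Sunday
Last day offset: 31 - 1 = 30 days
Weekday index = (6 + 30) mod 7 = 1

Tuesday, May 31


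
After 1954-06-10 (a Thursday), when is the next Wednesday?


Current: Thursday
Target: Wednesday
Days ahead: 6

Next Wednesday: 1954-06-16


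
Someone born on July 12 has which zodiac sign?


Date: July 12
Conventional tropical zodiac dates: Cancer from June 21 onward; Leo starts July 23
July 12 falls within the Cancer range

Cancer


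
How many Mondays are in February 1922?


February 1922 has 28 days
Anchor: Jan 1, 1922. With p = 1922 - 1 = 1921: (p + p//4 - p//100 + p//400) mod 7 = (1921 + 480 - 19 + 4) mod 7 = 2386 mod 7 = 6 -> Sunday (Mon=0 ... Sun=6)
Days before February (Jan): 31; February 1 index = (6 + 31) mod 7 = 2 -> Wednesday
First Monday is February 6
Mondays: 6, 13, 20, 27

4 Mondays


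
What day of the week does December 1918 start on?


Target: December 1, 1918
Anchor: Jan 1, 1918. With p = 1918 - 1 = 1917: (p + p//4 - p//100 + p//400) mod 7 = (1917 + 479 - 19 + 4) mod 7 = 2381 mod 7 = 1 -> Tuesday (Mon=0 ... Sun=6)
Days before December (Jan-Nov): 334 days
Weekday index = (1 + 334) mod 7 = 6

Sunday


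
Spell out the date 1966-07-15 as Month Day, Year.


ISO 1966-07-15 parses as year=1966, month=07, day=15
Month 7 -> July

July 15, 1966


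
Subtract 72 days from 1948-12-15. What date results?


Start: 1948-12-15, subtract 72 days
Back 15 days from December 15 reaches November 30, 1948 -> 57 left
November 1948 has 30 days -> back to October 31, 1948 -> 27 left
October 1948: 31 - 27 = 4 -> lands on October 4

Result: 1948-10-04


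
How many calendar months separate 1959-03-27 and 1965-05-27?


From March 1959 to May 1965
6 years * 12 = 72 months, plus 2 months = 74

74 months


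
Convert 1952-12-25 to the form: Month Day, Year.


ISO 1952-12-25 parses as year=1952, month=12, day=25
Month 12 -> December

December 25, 1952


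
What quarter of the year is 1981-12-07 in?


Month: December (month 12)
Q1: Jan-Mar, Q2: Apr-Jun, Q3: Jul-Sep, Q4: Oct-Dec

Q4


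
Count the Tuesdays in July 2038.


July 2038 has 31 days
Anchor: Jan 1, 2038. With p = 2038 - 1 = 2037: (p + p//4 - p//100 + p//400) mod 7 = (2037 + 509 - 20 + 5) mod 7 = 2531 mod 7 = 4 -> Friday (Mon=0 ... Sun=6)
Days before July (Jan-Jun): 181; July 1 index = (4 + 181) mod 7 = 3 -> Thursday
First Tuesday is July 6
Tuesdays: 6, 13, 20, 27

4 Tuesdays


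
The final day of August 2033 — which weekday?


August 2033 has 31 days
Anchor: Jan 1, 2033. With p = 2033 - 1 = 2032: (p + p//4 - p//100 + p//400) mod 7 = (2032 + 508 - 20 + 5) mod 7 = 2525 mod 7 = 5 -> Saturday (Mon=0 ... Sun=6)
Days before August (Jan-Jul): 212; August 1 index = (5 + 212) mod 7 = 0 -> Monday
Last day offset: 31 - 1 = 30 days
Weekday index = (0 + 30) mod 7 = 2

Wednesday, August 31


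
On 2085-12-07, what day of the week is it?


Date: December 7, 2085
Anchor: Jan 1, 2085. With p = 2085 - 1 = 2084: (p + p//4 - p//100 + p//400) mod 7 = (2084 + 521 - 20 + 5) mod 7 = 2590 mod 7 = 0 -> Monday (Mon=0 ... Sun=6)
Days before December (Jan-Nov): 334; offset = 334 + 7 - 1 = 340
Weekday index = (0 + 340) mod 7 = 4

Day of the week: Friday


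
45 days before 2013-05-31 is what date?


Start: 2013-05-31, subtract 45 days
Back 31 days from May 31 reaches April 30, 2013 -> 14 left
April 2013: 30 - 14 = 16 -> lands on April 16

Result: 2013-04-16


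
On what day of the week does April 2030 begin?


Target: April 1, 2030
Anchor: Jan 1, 2030. With p = 2030 - 1 = 2029: (p + p//4 - p//100 + p//400) mod 7 = (2029 + 507 - 20 + 5) mod 7 = 2521 mod 7 = 1 -> Tuesday (Mon=0 ... Sun=6)
Days before April (Jan-Mar): 90 days
Weekday index = (1 + 90) mod 7 = 0

Monday


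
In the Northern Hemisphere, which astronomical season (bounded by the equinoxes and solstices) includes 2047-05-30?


Date: May 30
Astronomical Spring (approx.; exact equinox/solstice day varies by year): March 20 to June 20
May 30 falls within the Spring window

Spring


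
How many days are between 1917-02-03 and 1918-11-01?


From 1917-02-03 to 1918-11-01
1917-02-03: days before February = 31; day of year = 31 + 3 = 34
1918-11-01: days before November = 31 + 28 + 31 + 30 + 31 + 30 + 31 + 31 + 30 + 31 = 304 (1918 is not a leap year); day of year = 304 + 1 = 305
Rest of 1917: 365 - 34 = 331
Total = 331 + 305 = 636

636 days


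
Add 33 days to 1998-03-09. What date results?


Start: 1998-03-09, add 33 days
March 1998 has 31 days: 31 - 9 = 22 days to March 31 -> 11 left
April 1998: 11 <= 30 -> lands on April 11

Result: 1998-04-11


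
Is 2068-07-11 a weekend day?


Anchor: Jan 1, 2068. With p = 2068 - 1 = 2067: (p + p//4 - p//100 + p//400) mod 7 = (2067 + 516 - 20 + 5) mod 7 = 2568 mod 7 = 6 -> Sunday (Mon=0 ... Sun=6)
Day of year: 193; offset = 192
Weekday index = (6 + 192) mod 7 = 2 -> Wednesday
Weekend days: Saturday, Sunday

No


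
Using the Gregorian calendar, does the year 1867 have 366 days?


Gregorian leap year rule: divisible by 4, but not by 100, unless also by 400.
1867 is not divisible by 4 -> not a leap year

No


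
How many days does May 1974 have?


May 1974

31 days


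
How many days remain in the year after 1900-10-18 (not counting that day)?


Day of year: 291 of 365
Remaining = 365 - 291

74 days


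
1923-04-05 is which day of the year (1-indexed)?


Date: April 5, 1923
Days in months 1 through 3: 90
Plus 5 days in April

Day of year: 95


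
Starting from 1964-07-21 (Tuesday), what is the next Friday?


Current: Tuesday
Target: Friday
Days ahead: 3

Next Friday: 1964-07-24


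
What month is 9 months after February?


February is month 2
2 + 9 = 11

November


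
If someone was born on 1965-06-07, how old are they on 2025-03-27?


Birth: 1965-06-07
Reference: 2025-03-27
Year difference: 2025 - 1965 = 60
Birthday not yet reached in 2025, subtract 1

59 years old


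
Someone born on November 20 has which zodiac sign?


Date: November 20
Conventional tropical zodiac dates: Scorpio from October 23 onward; Sagittarius starts November 22
November 20 falls within the Scorpio range

Scorpio


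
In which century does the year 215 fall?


Century = (year - 1) // 100 + 1
= (215 - 1) // 100 + 1
= 214 // 100 + 1
= 2 + 1

3rd century


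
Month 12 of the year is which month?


Month 12 of 12

December


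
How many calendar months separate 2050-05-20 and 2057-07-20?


From May 2050 to July 2057
7 years * 12 = 84 months, plus 2 months = 86

86 months


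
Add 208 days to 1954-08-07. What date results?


Start: 1954-08-07, add 208 days
August 1954 has 31 days: 31 - 7 = 24 days to August 31 -> 184 left
September 1954 has 30 days -> 154 left
October 1954 has 31 days -> 123 left
November 1954 has 30 days -> 93 left
December 1954 has 31 days -> 62 left
January 1955 has 31 days -> 31 left
February 1955 has 28 days -> 3 left
March 1955: 3 <= 31 -> lands on March 3

Result: 1955-03-03


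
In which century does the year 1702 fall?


Century = (year - 1) // 100 + 1
= (1702 - 1) // 100 + 1
= 1701 // 100 + 1
= 17 + 1

18th century


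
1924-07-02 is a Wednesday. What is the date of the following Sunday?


Current: Wednesday
Target: Sunday
Days ahead: 4

Next Sunday: 1924-07-06


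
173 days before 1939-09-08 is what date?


Start: 1939-09-08, subtract 173 days
Back 8 days from September 8 reaches August 31, 1939 -> 165 left
August 1939 has 31 days -> back to July 31, 1939 -> 134 left
July 1939 has 31 days -> back to June 30, 1939 -> 103 left
June 1939 has 30 days -> back to May 31, 1939 -> 73 left
May 1939 has 31 days -> back to April 30, 1939 -> 42 left
April 1939 has 30 days -> back to March 31, 1939 -> 12 left
March 1939: 31 - 12 = 19 -> lands on March 19

Result: 1939-03-19


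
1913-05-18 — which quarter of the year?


Month: May (month 5)
Q1: Jan-Mar, Q2: Apr-Jun, Q3: Jul-Sep, Q4: Oct-Dec

Q2


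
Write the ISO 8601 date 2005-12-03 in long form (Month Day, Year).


ISO 2005-12-03 parses as year=2005, month=12, day=03
Month 12 -> December

December 3, 2005


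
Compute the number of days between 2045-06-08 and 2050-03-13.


From 2045-06-08 to 2050-03-13
2045-06-08: days before June = 31 + 28 + 31 + 30 + 31 = 151 (2045 is not a leap year); day of year = 151 + 8 = 159
2050-03-13: days before March = 31 + 28 = 59 (2050 is not a leap year); day of year = 59 + 13 = 72
Rest of 2045: 365 - 159 = 206
Full years 2046 (365), 2047 (365), 2048 (366), 2049 (365): 1461
Total = 206 + 1461 + 72 = 1739

1739 days


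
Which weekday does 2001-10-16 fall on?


Date: October 16, 2001
Anchor: Jan 1, 2001. With p = 2001 - 1 = 2000: (p + p//4 - p//100 + p//400) mod 7 = (2000 + 500 - 20 + 5) mod 7 = 2485 mod 7 = 0 -> Monday (Mon=0 ... Sun=6)
Days before October (Jan-Sep): 273; offset = 273 + 16 - 1 = 288
Weekday index = (0 + 288) mod 7 = 1

Day of the week: Tuesday


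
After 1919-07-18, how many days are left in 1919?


Day of year: 199 of 365
Remaining = 365 - 199

166 days


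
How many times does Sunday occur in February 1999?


February 1999 has 28 days
Anchor: Jan 1, 1999. With p = 1999 - 1 = 1998: (p + p//4 - p//100 + p//400) mod 7 = (1998 + 499 - 19 + 4) mod 7 = 2482 mod 7 = 4 -> Friday (Mon=0 ... Sun=6)
Days before February (Jan): 31; February 1 index = (4 + 31) mod 7 = 0 -> Monday
First Sunday is February 7
Sundays: 7, 14, 21, 28

4 Sundays


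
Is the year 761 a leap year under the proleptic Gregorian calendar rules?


Gregorian leap year rule: divisible by 4, but not by 100, unless also by 400.
761 is not divisible by 4 -> not a leap year

No


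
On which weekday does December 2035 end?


December 2035 has 31 days
Anchor: Jan 1, 2035. With p = 2035 - 1 = 2034: (p + p//4 - p//100 + p//400) mod 7 = (2034 + 508 - 20 + 5) mod 7 = 2527 mod 7 = 0 -> Monday (Mon=0 ... Sun=6)
Days before December (Jan-Nov): 334; December 1 index = (0 + 334) mod 7 = 5 -> Saturday
Last day offset: 31 - 1 = 30 days
Weekday index = (5 + 30) mod 7 = 0

Monday, December 31


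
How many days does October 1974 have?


October 1974

31 days


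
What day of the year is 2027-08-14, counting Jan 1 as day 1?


Date: August 14, 2027
Days in months 1 through 7: 212
Plus 14 days in August

Day of year: 226


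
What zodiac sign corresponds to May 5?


Date: May 5
Conventional tropical zodiac dates: Taurus from April 20 onward; Gemini starts May 21
May 5 falls within the Taurus range

Taurus


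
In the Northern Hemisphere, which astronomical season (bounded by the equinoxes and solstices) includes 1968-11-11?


Date: November 11
Astronomical Autumn (approx.; exact equinox/solstice day varies by year): September 22 to December 20
November 11 falls within the Autumn window

Autumn


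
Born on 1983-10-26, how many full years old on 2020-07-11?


Birth: 1983-10-26
Reference: 2020-07-11
Year difference: 2020 - 1983 = 37
Birthday not yet reached in 2020, subtract 1

36 years old


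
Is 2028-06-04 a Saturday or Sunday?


Anchor: Jan 1, 2028. With p = 2028 - 1 = 2027: (p + p//4 - p//100 + p//400) mod 7 = (2027 + 506 - 20 + 5) mod 7 = 2518 mod 7 = 5 -> Saturday (Mon=0 ... Sun=6)
Day of year: 156; offset = 155
Weekday index = (5 + 155) mod 7 = 6 -> Sunday
Weekend days: Saturday, Sunday

Yes


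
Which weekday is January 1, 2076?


Target: January 1, 2076
Anchor: Jan 1, 2076. With p = 2076 - 1 = 2075: (p + p//4 - p//100 + p//400) mod 7 = (2075 + 518 - 20 + 5) mod 7 = 2578 mod 7 = 2 -> Wednesday (Mon=0 ... Sun=6)
Offset from anchor: 0 days
Weekday index = (2 + 0) mod 7 = 2

Wednesday


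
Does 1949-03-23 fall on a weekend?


Anchor: Jan 1, 1949. With p = 1949 - 1 = 1948: (p + p//4 - p//100 + p//400) mod 7 = (1948 + 487 - 19 + 4) mod 7 = 2420 mod 7 = 5 -> Saturday (Mon=0 ... Sun=6)
Day of year: 82; offset = 81
Weekday index = (5 + 81) mod 7 = 2 -> Wednesday
Weekend days: Saturday, Sunday

No


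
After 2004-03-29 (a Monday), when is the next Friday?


Current: Monday
Target: Friday
Days ahead: 4

Next Friday: 2004-04-02


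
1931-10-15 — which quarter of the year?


Month: October (month 10)
Q1: Jan-Mar, Q2: Apr-Jun, Q3: Jul-Sep, Q4: Oct-Dec

Q4


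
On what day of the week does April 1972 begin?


Target: April 1, 1972
Anchor: Jan 1, 1972. With p = 1972 - 1 = 1971: (p + p//4 - p//100 + p//400) mod 7 = (1971 + 492 - 19 + 4) mod 7 = 2448 mod 7 = 5 -> Saturday (Mon=0 ... Sun=6)
Days before April (Jan-Mar): 91 days
Weekday index = (5 + 91) mod 7 = 5

Saturday


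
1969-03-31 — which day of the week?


Date: March 31, 1969
Anchor: Jan 1, 1969. With p = 1969 - 1 = 1968: (p + p//4 - p//100 + p//400) mod 7 = (1968 + 492 - 19 + 4) mod 7 = 2445 mod 7 = 2 -> Wednesday (Mon=0 ... Sun=6)
Days before March (Jan-Feb): 59; offset = 59 + 31 - 1 = 89
Weekday index = (2 + 89) mod 7 = 0

Day of the week: Monday


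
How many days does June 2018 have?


June 2018

30 days


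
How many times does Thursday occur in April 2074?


April 2074 has 30 days
Anchor: Jan 1, 2074. With p = 2074 - 1 = 2073: (p + p//4 - p//100 + p//400) mod 7 = (2073 + 518 - 20 + 5) mod 7 = 2576 mod 7 = 0 -> Monday (Mon=0 ... Sun=6)
Days before April (Jan-Mar): 90; April 1 index = (0 + 90) mod 7 = 6 -> Sunday
First Thursday is April 5
Thursdays: 5, 12, 19, 26

4 Thursdays


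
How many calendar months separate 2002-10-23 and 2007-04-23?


From October 2002 to April 2007
5 years * 12 = 60 months, minus 6 months = 54

54 months


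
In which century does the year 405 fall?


Century = (year - 1) // 100 + 1
= (405 - 1) // 100 + 1
= 404 // 100 + 1
= 4 + 1

5th century
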